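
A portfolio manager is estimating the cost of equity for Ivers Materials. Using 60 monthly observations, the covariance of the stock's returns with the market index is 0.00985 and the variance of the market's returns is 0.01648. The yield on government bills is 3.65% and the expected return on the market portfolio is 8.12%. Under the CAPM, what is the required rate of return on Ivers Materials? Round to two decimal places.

β = Cov(R_i, R_m) / Var(R_m) = 0.00985 / 0.01648 = 0.5977
MRP = 8.12% − 3.65% = 4.47%
E(R) = R_f + β × MRP = 3.65% + 0.5977 × 4.47% = 6.32%

6.32%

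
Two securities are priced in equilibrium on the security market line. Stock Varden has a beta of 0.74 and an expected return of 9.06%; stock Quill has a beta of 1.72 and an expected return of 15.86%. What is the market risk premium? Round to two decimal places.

6.94%

Both satisfy E(R) = R_f + β·MRP, so the slope of the SML is
MRP = (15.86% − 9.06%) / (1.72 − 0.74) = 6.80% / 0.98 = 6.9388%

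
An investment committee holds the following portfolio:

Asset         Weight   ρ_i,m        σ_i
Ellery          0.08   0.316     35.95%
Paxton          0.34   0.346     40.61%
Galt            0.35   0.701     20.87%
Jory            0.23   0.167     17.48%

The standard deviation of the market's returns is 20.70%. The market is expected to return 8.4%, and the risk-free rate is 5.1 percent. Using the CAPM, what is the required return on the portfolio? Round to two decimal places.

6.93%

β_Ellery = 0.316 × 35.95% / 20.70% = 0.5488
β_Paxton = 0.346 × 40.61% / 20.70% = 0.6788
β_Galt = 0.701 × 20.87% / 20.70% = 0.7068
β_Jory = 0.167 × 17.48% / 20.70% = 0.1410
β_P = Σ w_i β_i = 0.08×0.5488 + 0.34×0.6788 + 0.35×0.7068 + 0.23×0.1410 = 0.5545
MRP = 8.4% − 5.1% = 3.30%
E(R_P) = R_f + β_P × MRP = 5.1% + 0.5545 × 3.3% = 6.93%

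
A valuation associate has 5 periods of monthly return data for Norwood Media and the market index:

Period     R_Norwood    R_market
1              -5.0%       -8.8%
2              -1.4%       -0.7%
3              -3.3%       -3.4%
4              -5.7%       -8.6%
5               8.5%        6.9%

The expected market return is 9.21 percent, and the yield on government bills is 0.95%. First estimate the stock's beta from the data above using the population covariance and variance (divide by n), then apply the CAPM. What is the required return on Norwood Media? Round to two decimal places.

8.00%

Mean R_i = (-5.0 − 1.4 − 3.3 − 5.7 + 8.5) / 5 = -1.3800%
Mean R_m = (-8.8 − 0.7 − 3.4 − 8.6 + 6.9) / 5 = -2.9200%
Σ(R_i − R̄_i)(R_m − R̄_m) = 143.7220  ⇒  Cov = 143.7220 / 5 = 28.7444
Σ(R_m − R̄_m)² = 168.4280  ⇒  Var(R_m) = 168.4280 / 5 = 33.6856
β = Cov / Var(R_m) = 28.7444 / 33.6856 = 0.8533
MRP = 9.21% − 0.95% = 8.26%
E(R) = R_f + β × MRP = 0.95% + 0.8533 × 8.26% = 8.00%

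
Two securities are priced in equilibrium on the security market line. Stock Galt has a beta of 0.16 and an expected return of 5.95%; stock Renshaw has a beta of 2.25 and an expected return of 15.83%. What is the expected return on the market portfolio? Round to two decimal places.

9.92%

Both satisfy E(R) = R_f + β·MRP, so the slope of the SML is
MRP = (15.83% − 5.95%) / (2.25 − 0.16) = 9.88% / 2.09 = 4.7273%
R_f = E(R_Galt) − β_Galt·MRP = 5.95% − 0.16 × 4.7273% = 5.1936%
E(R_m) = R_f + MRP = 5.1936% + 4.7273% = 9.92%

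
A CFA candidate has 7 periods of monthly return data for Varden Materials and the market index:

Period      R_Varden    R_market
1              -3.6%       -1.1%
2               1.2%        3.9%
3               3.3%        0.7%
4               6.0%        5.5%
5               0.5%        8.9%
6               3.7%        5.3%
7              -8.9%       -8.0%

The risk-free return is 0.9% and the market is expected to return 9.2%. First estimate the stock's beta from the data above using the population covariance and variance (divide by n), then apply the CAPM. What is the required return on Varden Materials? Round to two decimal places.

6.92%

Mean R_i = (-3.6 + 1.2 + 3.3 + 6.0 + 0.5 + 3.7 − 8.9) / 7 = 0.3143%
Mean R_m = (-1.1 + 3.9 + 0.7 + 5.5 + 8.9 + 5.3 − 8.0) / 7 = 2.1714%
Σ(R_i − R̄_i)(R_m − R̄_m) = 134.4329  ⇒  Cov = 134.4329 / 7 = 19.2047
Σ(R_m − R̄_m)² = 185.4543  ⇒  Var(R_m) = 185.4543 / 7 = 26.4935
β = Cov / Var(R_m) = 19.2047 / 26.4935 = 0.7249
MRP = 9.2% − 0.9% = 8.30%
E(R) = R_f + β × MRP = 0.9% + 0.7249 × 8.3% = 6.92%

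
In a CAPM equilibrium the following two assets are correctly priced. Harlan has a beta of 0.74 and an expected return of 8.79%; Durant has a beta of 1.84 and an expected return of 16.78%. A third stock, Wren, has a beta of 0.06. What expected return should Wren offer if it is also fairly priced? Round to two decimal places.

MRP (SML slope) = (16.78% − 8.79%) / (1.84 − 0.74) = 7.99% / 1.10 = 7.2636%
R_f (intercept) = 8.79% − 0.74 × 7.2636% = 3.4149%
E(R_Wren) = R_f + β × MRP = 3.4149% + 0.06 × 7.2636% = 3.85%

3.85%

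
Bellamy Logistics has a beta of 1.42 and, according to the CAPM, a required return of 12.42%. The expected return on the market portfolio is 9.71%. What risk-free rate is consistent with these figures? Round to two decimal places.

E(R) = R_f + β(E(R_m) − R_f) = R_f(1 − β) + β·E(R_m)
12.42% = R_f × (1 − 1.42) + 1.42 × 9.71%
12.42% = R_f × -0.42 + 13.7882%
R_f = (12.42% − 13.7882%) / -0.42 = 3.26%

3.26%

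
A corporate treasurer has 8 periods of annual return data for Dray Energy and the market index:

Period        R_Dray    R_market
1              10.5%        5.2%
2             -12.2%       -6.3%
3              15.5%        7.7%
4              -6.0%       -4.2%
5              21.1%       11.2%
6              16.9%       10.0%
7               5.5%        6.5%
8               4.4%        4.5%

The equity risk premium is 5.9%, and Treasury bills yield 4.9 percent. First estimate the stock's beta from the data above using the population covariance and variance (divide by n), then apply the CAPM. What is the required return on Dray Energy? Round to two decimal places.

Mean R_i = (10.5 − 12.2 + 15.5 − 6.0 + 21.1 + 16.9 + 5.5 + 4.4) / 8 = 6.9625%
Mean R_m = (5.2 − 6.3 + 7.7 − 4.2 + 11.2 + 10.0 + 6.5 + 4.5) / 8 = 4.3250%
Σ(R_i − R̄_i)(R_m − R̄_m) = 495.9775  ⇒  Cov = 495.9775 / 8 = 61.9972
Σ(R_m − R̄_m)² = 281.9550  ⇒  Var(R_m) = 281.9550 / 8 = 35.2444
β = Cov / Var(R_m) = 61.9972 / 35.2444 = 1.7591
E(R) = R_f + β × MRP = 4.9% + 1.7591 × 5.9% = 15.28%

15.28%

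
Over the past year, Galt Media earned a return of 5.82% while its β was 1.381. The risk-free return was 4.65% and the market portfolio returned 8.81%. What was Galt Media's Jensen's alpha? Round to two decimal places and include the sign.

-4.57%

Market excess return = 8.81% − 4.65% = 4.16%
CAPM benchmark = R_f + β(R_m − R_f) = 4.65% + 1.381 × 4.16% = 10.39496%
α = actual − benchmark = 5.82% − 10.39496% = -4.57%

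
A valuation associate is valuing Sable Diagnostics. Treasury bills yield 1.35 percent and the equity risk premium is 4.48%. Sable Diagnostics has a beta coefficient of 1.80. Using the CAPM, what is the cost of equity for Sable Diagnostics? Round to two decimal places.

E(R) = R_f + β × MRP = 1.35% + 1.80 × 4.48% = 9.41%

9.41%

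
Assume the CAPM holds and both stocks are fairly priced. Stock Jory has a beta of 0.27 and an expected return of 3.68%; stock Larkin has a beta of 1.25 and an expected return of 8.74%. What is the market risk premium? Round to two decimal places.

5.16%

Both satisfy E(R) = R_f + β·MRP, so the slope of the SML is
MRP = (8.74% − 3.68%) / (1.25 − 0.27) = 5.06% / 0.98 = 5.1633%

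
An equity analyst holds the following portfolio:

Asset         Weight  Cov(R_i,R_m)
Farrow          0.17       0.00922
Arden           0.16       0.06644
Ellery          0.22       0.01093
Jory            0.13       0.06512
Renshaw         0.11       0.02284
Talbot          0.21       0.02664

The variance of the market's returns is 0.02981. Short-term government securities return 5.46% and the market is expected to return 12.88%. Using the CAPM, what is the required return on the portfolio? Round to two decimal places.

13.22%

β_Farrow = 0.00922 / 0.02981 = 0.3093
β_Arden = 0.06644 / 0.02981 = 2.2288
β_Ellery = 0.01093 / 0.02981 = 0.3667
β_Jory = 0.06512 / 0.02981 = 2.1845
β_Renshaw = 0.02284 / 0.02981 = 0.7662
β_Talbot = 0.02664 / 0.02981 = 0.8937
β_P = Σ w_i β_i = 0.17×0.3093 + 0.16×2.2288 + 0.22×0.3667 + 0.13×2.1845 + 0.11×0.7662 + 0.21×0.8937 = 1.0458
MRP = 12.88% − 5.46% = 7.42%
E(R_P) = R_f + β_P × MRP = 5.46% + 1.0458 × 7.42% = 13.22%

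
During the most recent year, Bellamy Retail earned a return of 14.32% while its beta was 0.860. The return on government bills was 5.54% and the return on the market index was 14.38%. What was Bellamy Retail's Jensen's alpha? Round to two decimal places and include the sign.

+1.18%

Market excess return = 14.38% − 5.54% = 8.84%
CAPM benchmark = R_f + β(R_m − R_f) = 5.54% + 0.860 × 8.84% = 13.14240%
α = actual − benchmark = 14.32% − 13.14240% = +1.18%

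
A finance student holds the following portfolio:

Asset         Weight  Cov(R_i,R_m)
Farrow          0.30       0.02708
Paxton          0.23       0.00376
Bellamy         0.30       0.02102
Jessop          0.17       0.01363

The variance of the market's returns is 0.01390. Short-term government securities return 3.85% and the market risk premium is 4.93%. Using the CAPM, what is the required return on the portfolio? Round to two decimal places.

β_Farrow = 0.02708 / 0.01390 = 1.9482
β_Paxton = 0.00376 / 0.01390 = 0.2705
β_Bellamy = 0.02102 / 0.01390 = 1.5122
β_Jessop = 0.01363 / 0.01390 = 0.9806
β_P = Σ w_i β_i = 0.30×1.9482 + 0.23×0.2705 + 0.30×1.5122 + 0.17×0.9806 = 1.2670
E(R_P) = R_f + β_P × MRP = 3.85% + 1.2670 × 4.93% = 10.10%

10.10%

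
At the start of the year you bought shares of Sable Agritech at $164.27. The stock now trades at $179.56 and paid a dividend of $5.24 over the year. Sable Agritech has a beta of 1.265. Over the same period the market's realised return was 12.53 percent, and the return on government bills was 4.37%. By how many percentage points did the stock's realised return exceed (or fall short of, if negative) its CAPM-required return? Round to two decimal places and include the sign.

-2.19%

Realised HPR = (P1 + D1 − P0) / P0 = (179.56 + 5.24 − 164.27) / 164.27 = 20.53 / 164.27 = 12.4977%
MRP = 12.53% − 4.37% = 8.16%
CAPM required = R_f + β·MRP = 4.37% + 1.265 × 8.16% = 14.69240%
α = realised − required = 12.4977% − 14.69240% = -2.19%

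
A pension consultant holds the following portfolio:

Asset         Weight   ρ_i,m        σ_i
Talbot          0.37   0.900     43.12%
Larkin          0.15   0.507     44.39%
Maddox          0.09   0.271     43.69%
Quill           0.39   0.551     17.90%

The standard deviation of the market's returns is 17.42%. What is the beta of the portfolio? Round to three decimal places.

β_Talbot = 0.900 × 43.12% / 17.42% = 2.2278
β_Larkin = 0.507 × 44.39% / 17.42% = 1.2919
β_Maddox = 0.271 × 43.69% / 17.42% = 0.6797
β_Quill = 0.551 × 17.90% / 17.42% = 0.5662
β_P = Σ w_i β_i = 0.37×2.2278 + 0.15×1.2919 + 0.09×0.6797 + 0.39×0.5662 = 1.3001

1.300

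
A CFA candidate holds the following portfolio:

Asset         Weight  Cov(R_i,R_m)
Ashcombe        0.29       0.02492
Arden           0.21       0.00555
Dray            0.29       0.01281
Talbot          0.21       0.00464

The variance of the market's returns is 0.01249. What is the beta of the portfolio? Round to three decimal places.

β_Ashcombe = 0.02492 / 0.01249 = 1.9952
β_Arden = 0.00555 / 0.01249 = 0.4444
β_Dray = 0.01281 / 0.01249 = 1.0256
β_Talbot = 0.00464 / 0.01249 = 0.3715
β_P = Σ w_i β_i = 0.29×1.9952 + 0.21×0.4444 + 0.29×1.0256 + 0.21×0.3715 = 1.0474

1.047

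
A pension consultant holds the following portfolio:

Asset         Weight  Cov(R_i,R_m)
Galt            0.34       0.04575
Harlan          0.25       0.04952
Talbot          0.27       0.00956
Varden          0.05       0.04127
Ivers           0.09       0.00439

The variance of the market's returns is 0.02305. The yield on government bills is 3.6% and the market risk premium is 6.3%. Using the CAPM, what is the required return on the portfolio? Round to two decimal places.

12.61%

β_Galt = 0.04575 / 0.02305 = 1.9848
β_Harlan = 0.04952 / 0.02305 = 2.1484
β_Talbot = 0.00956 / 0.02305 = 0.4148
β_Varden = 0.04127 / 0.02305 = 1.7905
β_Ivers = 0.00439 / 0.02305 = 0.1905
β_P = Σ w_i β_i = 0.34×1.9848 + 0.25×2.1484 + 0.27×0.4148 + 0.05×1.7905 + 0.09×0.1905 = 1.4306
E(R_P) = R_f + β_P × MRP = 3.6% + 1.4306 × 6.3% = 12.61%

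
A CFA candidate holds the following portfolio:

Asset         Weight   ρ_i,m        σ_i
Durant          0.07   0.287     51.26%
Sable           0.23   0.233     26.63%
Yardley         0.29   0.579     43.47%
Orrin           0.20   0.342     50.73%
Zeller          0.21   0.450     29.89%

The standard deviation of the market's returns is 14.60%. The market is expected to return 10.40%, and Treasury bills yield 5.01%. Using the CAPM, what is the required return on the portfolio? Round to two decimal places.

β_Durant = 0.287 × 51.26% / 14.60% = 1.0076
β_Sable = 0.233 × 26.63% / 14.60% = 0.4250
β_Yardley = 0.579 × 43.47% / 14.60% = 1.7239
β_Orrin = 0.342 × 50.73% / 14.60% = 1.1883
β_Zeller = 0.450 × 29.89% / 14.60% = 0.9213
β_P = Σ w_i β_i = 0.07×1.0076 + 0.23×0.4250 + 0.29×1.7239 + 0.20×1.1883 + 0.21×0.9213 = 1.0993
MRP = 10.40% − 5.01% = 5.39%
E(R_P) = R_f + β_P × MRP = 5.01% + 1.0993 × 5.39% = 10.94%

10.94%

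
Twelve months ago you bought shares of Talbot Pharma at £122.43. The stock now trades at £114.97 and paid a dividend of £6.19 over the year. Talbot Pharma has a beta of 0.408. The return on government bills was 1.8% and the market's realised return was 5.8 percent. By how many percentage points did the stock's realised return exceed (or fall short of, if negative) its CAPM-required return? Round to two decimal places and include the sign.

Realised HPR = (P1 + D1 − P0) / P0 = (114.97 + 6.19 − 122.43) / 122.43 = -1.27 / 122.43 = -1.0373%
MRP = 5.8% − 1.8% = 4.00%
CAPM required = R_f + β·MRP = 1.8% + 0.408 × 4.0% = 3.4320%
α = realised − required = -1.0373% − 3.4320% = -4.47%

-4.47%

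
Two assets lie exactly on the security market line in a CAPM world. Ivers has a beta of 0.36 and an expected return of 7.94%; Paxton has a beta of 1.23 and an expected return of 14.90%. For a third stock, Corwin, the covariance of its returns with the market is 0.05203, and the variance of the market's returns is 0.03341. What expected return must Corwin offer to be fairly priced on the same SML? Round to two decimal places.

MRP = (14.90% − 7.94%) / (1.23 − 0.36) = 8.0000%
R_f = 7.94% − 0.36 × 8.0000% = 5.0600%
β_Corwin = Cov / Var(R_m) = 0.05203 / 0.03341 = 1.5573
E(R_Corwin) = R_f + β × MRP = 5.0600% + 1.5573 × 8.0000% = 17.52%

17.52%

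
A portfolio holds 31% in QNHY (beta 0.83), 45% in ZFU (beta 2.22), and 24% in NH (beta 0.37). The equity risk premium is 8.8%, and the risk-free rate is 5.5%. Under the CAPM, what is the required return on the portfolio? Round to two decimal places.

17.34%

β_P = Σ w_i β_i = 0.31×0.83 + 0.45×2.22 + 0.24×0.37 = 1.3451
E(R_P) = R_f + β_P × MRP = 5.5% + 1.3451 × 8.8% = 17.34%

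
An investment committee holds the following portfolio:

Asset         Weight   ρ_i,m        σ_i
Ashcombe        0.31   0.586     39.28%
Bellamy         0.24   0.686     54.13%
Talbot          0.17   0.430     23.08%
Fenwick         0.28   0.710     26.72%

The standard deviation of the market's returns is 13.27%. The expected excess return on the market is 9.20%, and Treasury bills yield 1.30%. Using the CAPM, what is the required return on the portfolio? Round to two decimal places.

17.28%

β_Ashcombe = 0.586 × 39.28% / 13.27% = 1.7346
β_Bellamy = 0.686 × 54.13% / 13.27% = 2.7983
β_Talbot = 0.430 × 23.08% / 13.27% = 0.7479
β_Fenwick = 0.710 × 26.72% / 13.27% = 1.4296
β_P = Σ w_i β_i = 0.31×1.7346 + 0.24×2.7983 + 0.17×0.7479 + 0.28×1.4296 = 1.7367
E(R_P) = R_f + β_P × MRP = 1.30% + 1.7367 × 9.20% = 17.28%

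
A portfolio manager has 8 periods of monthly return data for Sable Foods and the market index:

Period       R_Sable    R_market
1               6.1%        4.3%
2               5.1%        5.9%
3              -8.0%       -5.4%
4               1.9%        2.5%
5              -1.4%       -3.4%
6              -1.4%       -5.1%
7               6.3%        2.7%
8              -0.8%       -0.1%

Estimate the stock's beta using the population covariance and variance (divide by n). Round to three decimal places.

Mean R_i = (6.1 + 5.1 − 8.0 + 1.9 − 1.4 − 1.4 + 6.3 − 0.8) / 8 = 0.9750%
Mean R_m = (4.3 + 5.9 − 5.4 + 2.5 − 3.4 − 5.1 + 2.7 − 0.1) / 8 = 0.1750%
Σ(R_i − R̄_i)(R_m − R̄_m) = 131.8950  ⇒  Cov = 131.8950 / 8 = 16.4869
Σ(R_m − R̄_m)² = 133.3350  ⇒  Var(R_m) = 133.3350 / 8 = 16.6669
β = Cov / Var(R_m) = 16.4869 / 16.6669 = 0.9892

0.989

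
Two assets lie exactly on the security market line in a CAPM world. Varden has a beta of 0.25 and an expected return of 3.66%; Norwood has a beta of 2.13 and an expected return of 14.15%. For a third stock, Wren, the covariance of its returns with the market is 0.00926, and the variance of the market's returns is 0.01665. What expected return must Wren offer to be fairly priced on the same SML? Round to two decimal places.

5.37%

MRP = (14.15% − 3.66%) / (2.13 − 0.25) = 5.5798%
R_f = 3.66% − 0.25 × 5.5798% = 2.2651%
β_Wren = Cov / Var(R_m) = 0.00926 / 0.01665 = 0.5562
E(R_Wren) = R_f + β × MRP = 2.2651% + 0.5562 × 5.5798% = 5.37%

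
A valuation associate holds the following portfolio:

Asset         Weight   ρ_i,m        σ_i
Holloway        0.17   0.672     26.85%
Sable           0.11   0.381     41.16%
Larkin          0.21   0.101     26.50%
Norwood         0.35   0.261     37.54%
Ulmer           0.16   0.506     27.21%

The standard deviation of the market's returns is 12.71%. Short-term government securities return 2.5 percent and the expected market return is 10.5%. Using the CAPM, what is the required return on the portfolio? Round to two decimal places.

β_Holloway = 0.672 × 26.85% / 12.71% = 1.4196
β_Sable = 0.381 × 41.16% / 12.71% = 1.2338
β_Larkin = 0.101 × 26.50% / 12.71% = 0.2106
β_Norwood = 0.261 × 37.54% / 12.71% = 0.7709
β_Ulmer = 0.506 × 27.21% / 12.71% = 1.0833
β_P = Σ w_i β_i = 0.17×1.4196 + 0.11×1.2338 + 0.21×0.2106 + 0.35×0.7709 + 0.16×1.0833 = 0.8644
MRP = 10.5% − 2.5% = 8.00%
E(R_P) = R_f + β_P × MRP = 2.5% + 0.8644 × 8.0% = 9.42%

9.42%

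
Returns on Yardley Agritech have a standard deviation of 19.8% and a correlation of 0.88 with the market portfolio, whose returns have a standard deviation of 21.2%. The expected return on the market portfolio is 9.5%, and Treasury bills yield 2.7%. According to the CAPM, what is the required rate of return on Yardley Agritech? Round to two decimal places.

β = ρ × σ_i / σ_m = 0.88 × 19.8% / 21.2% = 0.8219
MRP = 9.5% − 2.7% = 6.80%
E(R) = 2.7% + 0.8219 × 6.8% = 8.29%

8.29%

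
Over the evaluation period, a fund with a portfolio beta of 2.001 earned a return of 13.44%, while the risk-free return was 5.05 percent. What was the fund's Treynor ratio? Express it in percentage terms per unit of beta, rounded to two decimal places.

Treynor = (R_P − R_f) / β_P = (13.44% − 5.05%) / 2.0010 = 8.39% / 2.0010 = 4.19%

4.19%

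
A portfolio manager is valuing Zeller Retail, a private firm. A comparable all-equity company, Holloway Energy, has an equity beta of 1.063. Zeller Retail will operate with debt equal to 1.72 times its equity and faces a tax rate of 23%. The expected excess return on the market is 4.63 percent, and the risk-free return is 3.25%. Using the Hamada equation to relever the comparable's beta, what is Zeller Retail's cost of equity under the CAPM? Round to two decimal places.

β_L = β_U × [1 + (1 − t)(D/E)] = 1.063 × [1 + (1 − 0.23) × 1.72]
    = 1.063 × [1 + 0.77 × 1.72] = 1.063 × 2.3244 = 2.4708
E(R) = R_f + β_L × MRP = 3.25% + 2.4708 × 4.63% = 14.69%

14.69%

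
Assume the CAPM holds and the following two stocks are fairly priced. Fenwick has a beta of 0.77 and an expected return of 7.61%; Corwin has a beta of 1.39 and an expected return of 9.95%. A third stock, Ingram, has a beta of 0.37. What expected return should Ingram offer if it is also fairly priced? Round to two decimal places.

6.10%

MRP (SML slope) = (9.95% − 7.61%) / (1.39 − 0.77) = 2.34% / 0.62 = 3.7742%
R_f (intercept) = 7.61% − 0.77 × 3.7742% = 4.7039%
E(R_Ingram) = R_f + β × MRP = 4.7039% + 0.37 × 3.7742% = 6.10%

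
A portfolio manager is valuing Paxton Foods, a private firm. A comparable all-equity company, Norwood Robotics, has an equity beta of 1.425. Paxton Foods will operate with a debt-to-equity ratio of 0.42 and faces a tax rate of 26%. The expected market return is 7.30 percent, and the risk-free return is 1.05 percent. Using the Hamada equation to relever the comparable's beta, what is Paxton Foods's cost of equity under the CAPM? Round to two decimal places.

12.72%

β_L = β_U × [1 + (1 − t)(D/E)] = 1.425 × [1 + (1 − 0.26) × 0.42]
    = 1.425 × [1 + 0.74 × 0.42] = 1.425 × 1.3108 = 1.8679
MRP = 7.30% − 1.05% = 6.25%
E(R) = R_f + β_L × MRP = 1.05% + 1.8679 × 6.25% = 12.72%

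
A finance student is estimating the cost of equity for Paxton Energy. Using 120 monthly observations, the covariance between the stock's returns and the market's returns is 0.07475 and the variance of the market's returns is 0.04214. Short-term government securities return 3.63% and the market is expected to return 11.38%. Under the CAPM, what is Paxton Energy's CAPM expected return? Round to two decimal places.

β = Cov(R_i, R_m) / Var(R_m) = 0.07475 / 0.04214 = 1.7738
MRP = 11.38% − 3.63% = 7.75%
E(R) = R_f + β × MRP = 3.63% + 1.7738 × 7.75% = 17.38%

17.38%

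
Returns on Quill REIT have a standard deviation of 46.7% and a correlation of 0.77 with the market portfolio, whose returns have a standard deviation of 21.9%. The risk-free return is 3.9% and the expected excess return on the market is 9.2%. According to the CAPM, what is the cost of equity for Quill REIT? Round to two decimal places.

19.01%

β = ρ × σ_i / σ_m = 0.77 × 46.7% / 21.9% = 1.6420
E(R) = 3.9% + 1.6420 × 9.2% = 19.01%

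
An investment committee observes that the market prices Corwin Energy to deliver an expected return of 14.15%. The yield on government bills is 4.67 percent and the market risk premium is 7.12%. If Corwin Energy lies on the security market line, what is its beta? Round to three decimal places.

β = (E(R) − R_f) / MRP = (14.15% − 4.67%) / 7.12% = 9.48% / 7.12% = 1.331

1.331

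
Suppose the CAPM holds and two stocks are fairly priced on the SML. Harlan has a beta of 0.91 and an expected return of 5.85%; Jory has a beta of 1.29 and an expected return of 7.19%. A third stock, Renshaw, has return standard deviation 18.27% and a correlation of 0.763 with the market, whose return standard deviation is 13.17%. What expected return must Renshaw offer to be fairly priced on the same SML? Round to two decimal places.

6.37%

MRP = (7.19% − 5.85%) / (1.29 − 0.91) = 3.5263%
R_f = 5.85% − 0.91 × 3.5263% = 2.6411%
β_Renshaw = ρ·σ_i/σ_m = 0.763 × 18.27 / 13.17 = 1.0585
E(R_Renshaw) = R_f + β × MRP = 2.6411% + 1.0585 × 3.5263% = 6.37%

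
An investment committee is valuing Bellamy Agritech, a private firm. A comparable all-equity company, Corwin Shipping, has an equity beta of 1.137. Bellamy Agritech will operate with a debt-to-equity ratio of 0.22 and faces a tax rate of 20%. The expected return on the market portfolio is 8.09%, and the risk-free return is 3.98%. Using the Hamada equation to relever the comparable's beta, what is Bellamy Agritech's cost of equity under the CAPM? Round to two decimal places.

9.48%

β_L = β_U × [1 + (1 − t)(D/E)] = 1.137 × [1 + (1 − 0.20) × 0.22]
    = 1.137 × [1 + 0.80 × 0.22] = 1.137 × 1.1760 = 1.3371
MRP = 8.09% − 3.98% = 4.11%
E(R) = R_f + β_L × MRP = 3.98% + 1.3371 × 4.11% = 9.48%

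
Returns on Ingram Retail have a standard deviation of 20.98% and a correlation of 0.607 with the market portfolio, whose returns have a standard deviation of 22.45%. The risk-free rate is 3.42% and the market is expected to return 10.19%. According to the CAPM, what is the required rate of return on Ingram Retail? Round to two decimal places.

7.26%

β = ρ × σ_i / σ_m = 0.607 × 20.98% / 22.45% = 0.5673
MRP = 10.19% − 3.42% = 6.77%
E(R) = 3.42% + 0.5673 × 6.77% = 7.26%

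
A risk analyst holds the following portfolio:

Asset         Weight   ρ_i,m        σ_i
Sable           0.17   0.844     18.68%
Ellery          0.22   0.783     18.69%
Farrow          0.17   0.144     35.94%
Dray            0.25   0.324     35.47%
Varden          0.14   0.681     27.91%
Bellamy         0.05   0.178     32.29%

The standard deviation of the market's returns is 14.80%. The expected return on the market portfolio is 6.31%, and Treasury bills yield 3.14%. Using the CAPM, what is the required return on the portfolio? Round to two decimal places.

5.84%

β_Sable = 0.844 × 18.68% / 14.80% = 1.0653
β_Ellery = 0.783 × 18.69% / 14.80% = 0.9888
β_Farrow = 0.144 × 35.94% / 14.80% = 0.3497
β_Dray = 0.324 × 35.47% / 14.80% = 0.7765
β_Varden = 0.681 × 27.91% / 14.80% = 1.2842
β_Bellamy = 0.178 × 32.29% / 14.80% = 0.3884
β_P = Σ w_i β_i = 0.17×1.0653 + 0.22×0.9888 + 0.17×0.3497 + 0.25×0.7765 + 0.14×1.2842 + 0.05×0.3884 = 0.8514
MRP = 6.31% − 3.14% = 3.17%
E(R_P) = R_f + β_P × MRP = 3.14% + 0.8514 × 3.17% = 5.84%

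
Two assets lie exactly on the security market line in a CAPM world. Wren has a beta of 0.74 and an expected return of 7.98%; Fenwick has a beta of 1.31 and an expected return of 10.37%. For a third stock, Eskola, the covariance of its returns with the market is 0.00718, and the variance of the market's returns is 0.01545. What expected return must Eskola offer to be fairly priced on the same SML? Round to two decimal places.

MRP = (10.37% − 7.98%) / (1.31 − 0.74) = 4.1930%
R_f = 7.98% − 0.74 × 4.1930% = 4.8772%
β_Eskola = Cov / Var(R_m) = 0.00718 / 0.01545 = 0.4647
E(R_Eskola) = R_f + β × MRP = 4.8772% + 0.4647 × 4.1930% = 6.83%

6.83%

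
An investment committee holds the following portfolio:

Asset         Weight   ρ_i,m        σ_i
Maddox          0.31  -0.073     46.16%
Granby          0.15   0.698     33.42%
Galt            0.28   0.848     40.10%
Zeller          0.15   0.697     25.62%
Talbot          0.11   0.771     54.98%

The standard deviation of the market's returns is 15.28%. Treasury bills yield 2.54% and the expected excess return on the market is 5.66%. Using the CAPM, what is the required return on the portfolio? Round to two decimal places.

9.70%

β_Maddox = -0.073 × 46.16% / 15.28% = -0.2205
β_Granby = 0.698 × 33.42% / 15.28% = 1.5266
β_Galt = 0.848 × 40.10% / 15.28% = 2.2254
β_Zeller = 0.697 × 25.62% / 15.28% = 1.1687
β_Talbot = 0.771 × 54.98% / 15.28% = 2.7742
β_P = Σ w_i β_i = 0.31×-0.2205 + 0.15×1.5266 + 0.28×2.2254 + 0.15×1.1687 + 0.11×2.7742 = 1.2642
E(R_P) = R_f + β_P × MRP = 2.54% + 1.2642 × 5.66% = 9.70%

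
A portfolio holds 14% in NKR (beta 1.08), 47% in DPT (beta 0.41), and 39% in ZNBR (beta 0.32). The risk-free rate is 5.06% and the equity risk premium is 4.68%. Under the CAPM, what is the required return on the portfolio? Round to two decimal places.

7.25%

β_P = Σ w_i β_i = 0.14×1.08 + 0.47×0.41 + 0.39×0.32 = 0.4687
E(R_P) = R_f + β_P × MRP = 5.06% + 0.4687 × 4.68% = 7.25%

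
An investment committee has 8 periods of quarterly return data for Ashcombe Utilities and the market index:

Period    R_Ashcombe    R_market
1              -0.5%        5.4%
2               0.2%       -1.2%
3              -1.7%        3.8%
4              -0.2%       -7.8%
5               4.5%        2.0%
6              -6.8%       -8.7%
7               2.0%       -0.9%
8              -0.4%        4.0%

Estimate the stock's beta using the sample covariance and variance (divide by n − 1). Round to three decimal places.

Mean R_i = (-0.5 + 0.2 − 1.7 − 0.2 + 4.5 − 6.8 + 2.0 − 0.4) / 8 = -0.3625%
Mean R_m = (5.4 − 1.2 + 3.8 − 7.8 + 2.0 − 8.7 − 0.9 + 4.0) / 8 = -0.4250%
Σ(R_i − R̄_i)(R_m − R̄_m) = 55.6875  ⇒  Cov = 55.6875 / 7 = 7.9554
Σ(R_m − R̄_m)² = 200.9350  ⇒  Var(R_m) = 200.9350 / 7 = 28.7050
β = Cov / Var(R_m) = 7.9554 / 28.7050 = 0.2771

0.277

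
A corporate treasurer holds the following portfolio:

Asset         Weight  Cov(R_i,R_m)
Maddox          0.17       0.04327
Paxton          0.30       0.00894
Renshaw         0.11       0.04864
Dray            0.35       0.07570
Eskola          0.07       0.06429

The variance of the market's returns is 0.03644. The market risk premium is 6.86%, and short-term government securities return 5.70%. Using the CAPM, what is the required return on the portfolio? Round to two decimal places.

14.43%

β_Maddox = 0.04327 / 0.03644 = 1.1874
β_Paxton = 0.00894 / 0.03644 = 0.2453
β_Renshaw = 0.04864 / 0.03644 = 1.3348
β_Dray = 0.07570 / 0.03644 = 2.0774
β_Eskola = 0.06429 / 0.03644 = 1.7643
β_P = Σ w_i β_i = 0.17×1.1874 + 0.30×0.2453 + 0.11×1.3348 + 0.35×2.0774 + 0.07×1.7643 = 1.2729
E(R_P) = R_f + β_P × MRP = 5.70% + 1.2729 × 6.86% = 14.43%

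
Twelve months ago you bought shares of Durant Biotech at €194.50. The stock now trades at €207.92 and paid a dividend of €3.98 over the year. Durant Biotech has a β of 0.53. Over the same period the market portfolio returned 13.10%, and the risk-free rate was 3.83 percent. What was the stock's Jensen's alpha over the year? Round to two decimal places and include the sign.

+0.20%

Realised HPR = (P1 + D1 − P0) / P0 = (207.92 + 3.98 − 194.50) / 194.50 = 17.40 / 194.50 = 8.9460%
MRP = 13.10% − 3.83% = 9.27%
CAPM required = R_f + β·MRP = 3.83% + 0.53 × 9.27% = 8.7431%
α = realised − required = 8.9460% − 8.7431% = +0.20%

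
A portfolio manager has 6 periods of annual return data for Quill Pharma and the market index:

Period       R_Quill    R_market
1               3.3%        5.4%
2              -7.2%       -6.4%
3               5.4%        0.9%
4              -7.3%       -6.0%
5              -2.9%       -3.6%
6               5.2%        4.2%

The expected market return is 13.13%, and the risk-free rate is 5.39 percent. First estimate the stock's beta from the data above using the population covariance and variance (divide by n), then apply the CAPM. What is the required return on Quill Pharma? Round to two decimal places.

Mean R_i = (3.3 − 7.2 + 5.4 − 7.3 − 2.9 + 5.2) / 6 = -0.5833%
Mean R_m = (5.4 − 6.4 + 0.9 − 6.0 − 3.6 + 4.2) / 6 = -0.9167%
Σ(R_i − R̄_i)(R_m − R̄_m) = 141.6317  ⇒  Cov = 141.6317 / 6 = 23.6053
Σ(R_m − R̄_m)² = 132.4883  ⇒  Var(R_m) = 132.4883 / 6 = 22.0814
β = Cov / Var(R_m) = 23.6053 / 22.0814 = 1.0690
MRP = 13.13% − 5.39% = 7.74%
E(R) = R_f + β × MRP = 5.39% + 1.0690 × 7.74% = 13.66%

13.66%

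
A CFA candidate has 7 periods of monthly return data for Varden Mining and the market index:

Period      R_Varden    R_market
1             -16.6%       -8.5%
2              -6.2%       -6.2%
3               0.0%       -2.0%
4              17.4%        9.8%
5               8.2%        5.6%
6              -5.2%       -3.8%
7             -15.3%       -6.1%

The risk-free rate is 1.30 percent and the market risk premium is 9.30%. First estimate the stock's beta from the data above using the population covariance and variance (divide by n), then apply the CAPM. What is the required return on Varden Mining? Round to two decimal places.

17.51%

Mean R_i = (-16.6 − 6.2 + 0.0 + 17.4 + 8.2 − 5.2 − 15.3) / 7 = -2.5286%
Mean R_m = (-8.5 − 6.2 − 2.0 + 9.8 + 5.6 − 3.8 − 6.1) / 7 = -1.6000%
Σ(R_i − R̄_i)(R_m − R̄_m) = 480.7500  ⇒  Cov = 480.7500 / 7 = 68.6786
Σ(R_m − R̄_m)² = 275.8200  ⇒  Var(R_m) = 275.8200 / 7 = 39.4029
β = Cov / Var(R_m) = 68.6786 / 39.4029 = 1.7430
E(R) = R_f + β × MRP = 1.30% + 1.7430 × 9.30% = 17.51%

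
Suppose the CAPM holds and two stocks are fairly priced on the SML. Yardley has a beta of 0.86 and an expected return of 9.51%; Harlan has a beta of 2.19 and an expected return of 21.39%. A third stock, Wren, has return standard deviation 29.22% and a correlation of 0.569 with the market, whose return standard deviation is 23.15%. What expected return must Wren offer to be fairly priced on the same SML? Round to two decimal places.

MRP = (21.39% − 9.51%) / (2.19 − 0.86) = 8.9323%
R_f = 9.51% − 0.86 × 8.9323% = 1.8282%
β_Wren = ρ·σ_i/σ_m = 0.569 × 29.22 / 23.15 = 0.7182
E(R_Wren) = R_f + β × MRP = 1.8282% + 0.7182 × 8.9323% = 8.24%

8.24%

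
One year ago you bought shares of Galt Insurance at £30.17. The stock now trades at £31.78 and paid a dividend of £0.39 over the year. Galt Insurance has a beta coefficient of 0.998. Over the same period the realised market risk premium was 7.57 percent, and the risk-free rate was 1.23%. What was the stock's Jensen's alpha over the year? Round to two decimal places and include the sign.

Realised HPR = (P1 + D1 − P0) / P0 = (31.78 + 0.39 − 30.17) / 30.17 = 2.00 / 30.17 = 6.6291%
CAPM required = R_f + β·MRP = 1.23% + 0.998 × 7.57% = 8.78486%
α = realised − required = 6.6291% − 8.78486% = -2.16%

-2.16%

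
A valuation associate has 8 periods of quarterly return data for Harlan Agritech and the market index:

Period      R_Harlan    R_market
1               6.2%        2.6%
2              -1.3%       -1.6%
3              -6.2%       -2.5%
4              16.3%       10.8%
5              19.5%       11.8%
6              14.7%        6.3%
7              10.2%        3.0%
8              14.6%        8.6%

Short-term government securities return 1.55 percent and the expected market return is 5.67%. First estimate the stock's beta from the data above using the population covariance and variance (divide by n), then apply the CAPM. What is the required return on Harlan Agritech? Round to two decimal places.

Mean R_i = (6.2 − 1.3 − 6.2 + 16.3 + 19.5 + 14.7 + 10.2 + 14.6) / 8 = 9.2500%
Mean R_m = (2.6 − 1.6 − 2.5 + 10.8 + 11.8 + 6.3 + 3.0 + 8.6) / 8 = 4.8750%
Σ(R_i − R̄_i)(R_m − R̄_m) = 327.8600  ⇒  Cov = 327.8600 / 8 = 40.9825
Σ(R_m − R̄_m)² = 203.9750  ⇒  Var(R_m) = 203.9750 / 8 = 25.4969
β = Cov / Var(R_m) = 40.9825 / 25.4969 = 1.6074
MRP = 5.67% − 1.55% = 4.12%
E(R) = R_f + β × MRP = 1.55% + 1.6074 × 4.12% = 8.17%

8.17%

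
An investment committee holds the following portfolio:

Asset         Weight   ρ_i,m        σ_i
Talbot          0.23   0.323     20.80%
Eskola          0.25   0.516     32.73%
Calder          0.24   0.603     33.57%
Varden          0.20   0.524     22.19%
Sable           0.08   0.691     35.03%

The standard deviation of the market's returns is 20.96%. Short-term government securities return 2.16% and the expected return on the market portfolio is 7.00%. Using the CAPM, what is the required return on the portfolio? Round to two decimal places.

5.60%

β_Talbot = 0.323 × 20.80% / 20.96% = 0.3205
β_Eskola = 0.516 × 32.73% / 20.96% = 0.8058
β_Calder = 0.603 × 33.57% / 20.96% = 0.9658
β_Varden = 0.524 × 22.19% / 20.96% = 0.5548
β_Sable = 0.691 × 35.03% / 20.96% = 1.1549
β_P = Σ w_i β_i = 0.23×0.3205 + 0.25×0.8058 + 0.24×0.9658 + 0.20×0.5548 + 0.08×1.1549 = 0.7103
MRP = 7.00% − 2.16% = 4.84%
E(R_P) = R_f + β_P × MRP = 2.16% + 0.7103 × 4.84% = 5.60%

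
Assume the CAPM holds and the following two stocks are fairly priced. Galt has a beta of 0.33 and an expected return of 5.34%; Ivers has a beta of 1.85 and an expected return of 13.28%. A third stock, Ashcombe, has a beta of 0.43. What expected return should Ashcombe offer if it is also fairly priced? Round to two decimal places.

MRP (SML slope) = (13.28% − 5.34%) / (1.85 − 0.33) = 7.94% / 1.52 = 5.2237%
R_f (intercept) = 5.34% − 0.33 × 5.2237% = 3.6162%
E(R_Ashcombe) = R_f + β × MRP = 3.6162% + 0.43 × 5.2237% = 5.86%

5.86%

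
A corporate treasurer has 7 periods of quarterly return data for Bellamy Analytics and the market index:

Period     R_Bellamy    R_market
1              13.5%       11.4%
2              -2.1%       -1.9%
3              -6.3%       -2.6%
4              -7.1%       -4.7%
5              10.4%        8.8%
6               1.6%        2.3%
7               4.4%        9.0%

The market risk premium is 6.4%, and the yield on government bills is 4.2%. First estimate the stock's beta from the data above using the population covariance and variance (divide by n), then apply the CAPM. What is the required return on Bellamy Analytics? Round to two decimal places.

11.64%

Mean R_i = (13.5 − 2.1 − 6.3 − 7.1 + 10.4 + 1.6 + 4.4) / 7 = 2.0571%
Mean R_m = (11.4 − 1.9 − 2.6 − 4.7 + 8.8 + 2.3 + 9.0) / 7 = 3.1857%
Σ(R_i − R̄_i)(R_m − R̄_m) = 296.5657  ⇒  Cov = 296.5657 / 7 = 42.3665
Σ(R_m − R̄_m)² = 255.1086  ⇒  Var(R_m) = 255.1086 / 7 = 36.4441
β = Cov / Var(R_m) = 42.3665 / 36.4441 = 1.1625
E(R) = R_f + β × MRP = 4.2% + 1.1625 × 6.4% = 11.64%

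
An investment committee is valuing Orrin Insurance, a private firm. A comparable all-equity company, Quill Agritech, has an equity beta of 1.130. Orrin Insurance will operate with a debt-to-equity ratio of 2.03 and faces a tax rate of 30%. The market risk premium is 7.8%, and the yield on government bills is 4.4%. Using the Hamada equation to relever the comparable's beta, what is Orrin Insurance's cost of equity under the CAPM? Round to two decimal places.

β_L = β_U × [1 + (1 − t)(D/E)] = 1.130 × [1 + (1 − 0.30) × 2.03]
    = 1.130 × [1 + 0.70 × 2.03] = 1.130 × 2.4210 = 2.7357
E(R) = R_f + β_L × MRP = 4.4% + 2.7357 × 7.8% = 25.74%

25.74%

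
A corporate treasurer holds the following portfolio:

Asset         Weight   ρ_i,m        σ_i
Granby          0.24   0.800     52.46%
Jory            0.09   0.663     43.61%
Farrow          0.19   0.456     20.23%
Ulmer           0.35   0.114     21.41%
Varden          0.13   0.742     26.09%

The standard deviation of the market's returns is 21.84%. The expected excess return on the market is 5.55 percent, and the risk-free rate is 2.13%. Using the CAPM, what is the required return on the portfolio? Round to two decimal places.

β_Granby = 0.800 × 52.46% / 21.84% = 1.9216
β_Jory = 0.663 × 43.61% / 21.84% = 1.3239
β_Farrow = 0.456 × 20.23% / 21.84% = 0.4224
β_Ulmer = 0.114 × 21.41% / 21.84% = 0.1118
β_Varden = 0.742 × 26.09% / 21.84% = 0.8864
β_P = Σ w_i β_i = 0.24×1.9216 + 0.09×1.3239 + 0.19×0.4224 + 0.35×0.1118 + 0.13×0.8864 = 0.8150
E(R_P) = R_f + β_P × MRP = 2.13% + 0.8150 × 5.55% = 6.65%

6.65%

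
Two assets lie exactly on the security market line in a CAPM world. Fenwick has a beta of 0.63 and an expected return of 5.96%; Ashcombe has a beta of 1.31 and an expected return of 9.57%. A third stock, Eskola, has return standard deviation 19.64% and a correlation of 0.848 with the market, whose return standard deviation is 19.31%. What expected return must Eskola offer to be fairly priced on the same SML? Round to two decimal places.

MRP = (9.57% − 5.96%) / (1.31 − 0.63) = 5.3088%
R_f = 5.96% − 0.63 × 5.3088% = 2.6155%
β_Eskola = ρ·σ_i/σ_m = 0.848 × 19.64 / 19.31 = 0.8625
E(R_Eskola) = R_f + β × MRP = 2.6155% + 0.8625 × 5.3088% = 7.19%

7.19%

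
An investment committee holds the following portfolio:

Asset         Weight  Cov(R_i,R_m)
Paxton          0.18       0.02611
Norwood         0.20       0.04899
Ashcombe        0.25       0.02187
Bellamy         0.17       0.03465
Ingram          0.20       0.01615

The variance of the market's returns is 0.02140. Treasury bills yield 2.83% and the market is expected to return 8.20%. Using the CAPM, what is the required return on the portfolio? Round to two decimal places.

10.13%

β_Paxton = 0.02611 / 0.02140 = 1.2201
β_Norwood = 0.04899 / 0.02140 = 2.2893
β_Ashcombe = 0.02187 / 0.02140 = 1.0220
β_Bellamy = 0.03465 / 0.02140 = 1.6192
β_Ingram = 0.01615 / 0.02140 = 0.7547
β_P = Σ w_i β_i = 0.18×1.2201 + 0.20×2.2893 + 0.25×1.0220 + 0.17×1.6192 + 0.20×0.7547 = 1.3592
MRP = 8.20% − 2.83% = 5.37%
E(R_P) = R_f + β_P × MRP = 2.83% + 1.3592 × 5.37% = 10.13%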